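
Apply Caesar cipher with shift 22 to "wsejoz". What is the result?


Caesar cipher: shift "wsejoz" by 22
  'w' (pos 22) + 22 = pos 18 = 's'
  's' (pos 18) + 22 = pos 14 = 'o'
  'e' (pos 4) + 22 = pos 0 = 'a'
  'j' (pos 9) + 22 = pos 5 = 'f'
  'o' (pos 14) + 22 = pos 10 = 'k'
  'z' (pos 25) + 22 = pos 21 = 'v'
Result: soafkv

soafkv


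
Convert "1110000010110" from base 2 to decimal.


Input: "1110000010110" in base 2
Positional expansion:
  Digit '1' (value 1) x 2^12 = 4096
  Digit '1' (value 1) x 2^11 = 2048
  Digit '1' (value 1) x 2^10 = 1024
  Digit '0' (value 0) x 2^9 = 0
  Digit '0' (value 0) x 2^8 = 0
  Digit '0' (value 0) x 2^7 = 0
  Digit '0' (value 0) x 2^6 = 0
  Digit '0' (value 0) x 2^5 = 0
  Digit '1' (value 1) x 2^4 = 16
  Digit '0' (value 0) x 2^3 = 0
  Digit '1' (value 1) x 2^2 = 4
  Digit '1' (value 1) x 2^1 = 2
  Digit '0' (value 0) x 2^0 = 0
Sum = 7190

7190


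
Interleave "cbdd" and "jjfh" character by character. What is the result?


Interleaving "cbdd" and "jjfh":
  Position 0: 'c' from first, 'j' from second => "cj"
  Position 1: 'b' from first, 'j' from second => "bj"
  Position 2: 'd' from first, 'f' from second => "df"
  Position 3: 'd' from first, 'h' from second => "dh"
Result: cjbjdfdh

cjbjdfdh


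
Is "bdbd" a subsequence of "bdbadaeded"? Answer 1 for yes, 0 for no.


Check if "bdbd" is a subsequence of "bdbadaeded"
Greedy scan:
  Position 0 ('b'): matches sub[0] = 'b'
  Position 1 ('d'): matches sub[1] = 'd'
  Position 2 ('b'): matches sub[2] = 'b'
  Position 3 ('a'): no match needed
  Position 4 ('d'): matches sub[3] = 'd'
  Position 5 ('a'): no match needed
  Position 6 ('e'): no match needed
  Position 7 ('d'): no match needed
  Position 8 ('e'): no match needed
  Position 9 ('d'): no match needed
All 4 characters matched => is a subsequence

1


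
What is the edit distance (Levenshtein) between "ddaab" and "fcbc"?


Computing edit distance: "ddaab" -> "fcbc"
DP table:
           f    c    b    c
      0    1    2    3    4
  d   1    1    2    3    4
  d   2    2    2    3    4
  a   3    3    3    3    4
  a   4    4    4    4    4
  b   5    5    5    4    5
Edit distance = dp[5][4] = 5

5


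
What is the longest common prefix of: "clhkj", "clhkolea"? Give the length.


Words: clhkj, clhkolea
  Position 0: all 'c' => match
  Position 1: all 'l' => match
  Position 2: all 'h' => match
  Position 3: all 'k' => match
  Position 4: ('j', 'o') => mismatch, stop
LCP = "clhk" (length 4)

4


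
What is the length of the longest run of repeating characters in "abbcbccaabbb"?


Input: "abbcbccaabbb"
Scanning for longest run:
  Position 1 ('b'): new char, reset run to 1
  Position 2 ('b'): continues run of 'b', length=2
  Position 3 ('c'): new char, reset run to 1
  Position 4 ('b'): new char, reset run to 1
  Position 5 ('c'): new char, reset run to 1
  Position 6 ('c'): continues run of 'c', length=2
  Position 7 ('a'): new char, reset run to 1
  Position 8 ('a'): continues run of 'a', length=2
  Position 9 ('b'): new char, reset run to 1
  Position 10 ('b'): continues run of 'b', length=2
  Position 11 ('b'): continues run of 'b', length=3
Longest run: 'b' with length 3

3


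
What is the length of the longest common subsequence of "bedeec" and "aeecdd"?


LCS of "bedeec" and "aeecdd"
DP table:
           a    e    e    c    d    d
      0    0    0    0    0    0    0
  b   0    0    0    0    0    0    0
  e   0    0    1    1    1    1    1
  d   0    0    1    1    1    2    2
  e   0    0    1    2    2    2    2
  e   0    0    1    2    2    2    2
  c   0    0    1    2    3    3    3
LCS length = dp[6][6] = 3

3


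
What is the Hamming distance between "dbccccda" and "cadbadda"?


Comparing "dbccccda" and "cadbadda" position by position:
  Position 0: 'd' vs 'c' => differ
  Position 1: 'b' vs 'a' => differ
  Position 2: 'c' vs 'd' => differ
  Position 3: 'c' vs 'b' => differ
  Position 4: 'c' vs 'a' => differ
  Position 5: 'c' vs 'd' => differ
  Position 6: 'd' vs 'd' => same
  Position 7: 'a' vs 'a' => same
Total differences (Hamming distance): 6

6


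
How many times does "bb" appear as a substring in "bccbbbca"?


Searching for "bb" in "bccbbbca"
Scanning each position:
  Position 0: "bc" => no
  Position 1: "cc" => no
  Position 2: "cb" => no
  Position 3: "bb" => MATCH
  Position 4: "bb" => MATCH
  Position 5: "bc" => no
  Position 6: "ca" => no
Total occurrences: 2

2


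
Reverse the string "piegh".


Input: piegh
Reading characters right to left:
  Position 4: 'h'
  Position 3: 'g'
  Position 2: 'e'
  Position 1: 'i'
  Position 0: 'p'
Reversed: hgeip

hgeip


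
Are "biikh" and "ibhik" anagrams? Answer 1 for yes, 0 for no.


Strings: "biikh", "ibhik"
Sorted first:  bhiik
Sorted second: bhiik
Sorted forms match => anagrams

1


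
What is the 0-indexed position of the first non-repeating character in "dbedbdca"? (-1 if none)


Input: dbedbdca
Character frequencies:
  'a': 1
  'b': 2
  'c': 1
  'd': 3
  'e': 1
Scanning left to right for freq == 1:
  Position 0 ('d'): freq=3, skip
  Position 1 ('b'): freq=2, skip
  Position 2 ('e'): unique! => answer = 2

2


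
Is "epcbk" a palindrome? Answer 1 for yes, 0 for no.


Input: epcbk
Reversed: kbcpe
  Compare pos 0 ('e') with pos 4 ('k'): MISMATCH
  Compare pos 1 ('p') with pos 3 ('b'): MISMATCH
Result: not a palindrome

0


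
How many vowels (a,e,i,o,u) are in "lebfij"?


Input: lebfij
Checking each character:
  'l' at position 0: consonant
  'e' at position 1: vowel (running total: 1)
  'b' at position 2: consonant
  'f' at position 3: consonant
  'i' at position 4: vowel (running total: 2)
  'j' at position 5: consonant
Total vowels: 2

2


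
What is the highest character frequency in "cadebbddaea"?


Input: cadebbddaea
Character counts:
  'a': 3
  'b': 2
  'c': 1
  'd': 3
  'e': 2
Maximum frequency: 3

3


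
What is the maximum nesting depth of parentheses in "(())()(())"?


Input: "(())()(())"
Tracking depth:
  Position 0 '(': depth becomes 1
  Position 1 '(': depth becomes 2
  Position 2 ')': depth becomes 1
  Position 3 ')': depth becomes 0
  Position 4 '(': depth becomes 1
  Position 5 ')': depth becomes 0
  Position 6 '(': depth becomes 1
  Position 7 '(': depth becomes 2
  Position 8 ')': depth becomes 1
  Position 9 ')': depth becomes 0
Maximum depth reached: 2

2


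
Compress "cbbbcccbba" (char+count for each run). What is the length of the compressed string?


Input: cbbbcccbba
Runs:
  'c' x 1 => "c1"
  'b' x 3 => "b3"
  'c' x 3 => "c3"
  'b' x 2 => "b2"
  'a' x 1 => "a1"
Compressed: "c1b3c3b2a1"
Compressed length: 10

10


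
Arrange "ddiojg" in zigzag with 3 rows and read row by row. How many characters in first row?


Zigzag "ddiojg" into 3 rows:
Placing characters:
  'd' => row 0
  'd' => row 1
  'i' => row 2
  'o' => row 1
  'j' => row 0
  'g' => row 1
Rows:
  Row 0: "dj"
  Row 1: "dog"
  Row 2: "i"
First row length: 2

2


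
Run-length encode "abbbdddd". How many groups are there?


Input: abbbdddd
Scanning for consecutive runs:
  Group 1: 'a' x 1 (positions 0-0)
  Group 2: 'b' x 3 (positions 1-3)
  Group 3: 'd' x 4 (positions 4-7)
Total groups: 3

3


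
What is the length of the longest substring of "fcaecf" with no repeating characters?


Input: "fcaecf"
Sliding window (track last position of each char):
  Position 0 ('f'): window [0,0] length 1 -- new best
  Position 1 ('c'): window [0,1] length 2 -- new best
  Position 2 ('a'): window [0,2] length 3 -- new best
  Position 3 ('e'): window [0,3] length 4 -- new best
  Position 4 ('c'): repeat (last at 1), move window start to 2
  Position 4 ('c'): window [2,4] length 3
  Position 5 ('f'): window [2,5] length 4
Longest substring with no repeats: "fcae" with length 4

4


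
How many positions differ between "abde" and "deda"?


Comparing "abde" and "deda" position by position:
  Position 0: 'a' vs 'd' => DIFFER
  Position 1: 'b' vs 'e' => DIFFER
  Position 2: 'd' vs 'd' => same
  Position 3: 'e' vs 'a' => DIFFER
Positions that differ: 3

3


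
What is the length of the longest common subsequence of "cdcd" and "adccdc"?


LCS of "cdcd" and "adccdc"
DP table:
           a    d    c    c    d    c
      0    0    0    0    0    0    0
  c   0    0    0    1    1    1    1
  d   0    0    1    1    1    2    2
  c   0    0    1    2    2    2    3
  d   0    0    1    2    2    3    3
LCS length = dp[4][6] = 3

3


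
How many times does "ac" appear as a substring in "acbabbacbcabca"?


Searching for "ac" in "acbabbacbcabca"
Scanning each position:
  Position 0: "ac" => MATCH
  Position 1: "cb" => no
  Position 2: "ba" => no
  Position 3: "ab" => no
  Position 4: "bb" => no
  Position 5: "ba" => no
  Position 6: "ac" => MATCH
  Position 7: "cb" => no
  Position 8: "bc" => no
  Position 9: "ca" => no
  Position 10: "ab" => no
  Position 11: "bc" => no
  Position 12: "ca" => no
Total occurrences: 2

2


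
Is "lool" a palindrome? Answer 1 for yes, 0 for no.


Input: lool
Reversed: lool
  Compare pos 0 ('l') with pos 3 ('l'): match
  Compare pos 1 ('o') with pos 2 ('o'): match
Result: palindrome

1


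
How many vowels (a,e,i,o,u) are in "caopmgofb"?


Input: caopmgofb
Checking each character:
  'c' at position 0: consonant
  'a' at position 1: vowel (running total: 1)
  'o' at position 2: vowel (running total: 2)
  'p' at position 3: consonant
  'm' at position 4: consonant
  'g' at position 5: consonant
  'o' at position 6: vowel (running total: 3)
  'f' at position 7: consonant
  'b' at position 8: consonant
Total vowels: 3

3


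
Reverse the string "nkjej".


Input: nkjej
Reading characters right to left:
  Position 4: 'j'
  Position 3: 'e'
  Position 2: 'j'
  Position 1: 'k'
  Position 0: 'n'
Reversed: jejkn

jejkn


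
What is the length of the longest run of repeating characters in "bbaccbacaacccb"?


Input: "bbaccbacaacccb"
Scanning for longest run:
  Position 1 ('b'): continues run of 'b', length=2
  Position 2 ('a'): new char, reset run to 1
  Position 3 ('c'): new char, reset run to 1
  Position 4 ('c'): continues run of 'c', length=2
  Position 5 ('b'): new char, reset run to 1
  Position 6 ('a'): new char, reset run to 1
  Position 7 ('c'): new char, reset run to 1
  Position 8 ('a'): new char, reset run to 1
  Position 9 ('a'): continues run of 'a', length=2
  Position 10 ('c'): new char, reset run to 1
  Position 11 ('c'): continues run of 'c', length=2
  Position 12 ('c'): continues run of 'c', length=3
  Position 13 ('b'): new char, reset run to 1
Longest run: 'c' with length 3

3


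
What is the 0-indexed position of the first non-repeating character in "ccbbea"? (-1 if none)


Input: ccbbea
Character frequencies:
  'a': 1
  'b': 2
  'c': 2
  'e': 1
Scanning left to right for freq == 1:
  Position 0 ('c'): freq=2, skip
  Position 1 ('c'): freq=2, skip
  Position 2 ('b'): freq=2, skip
  Position 3 ('b'): freq=2, skip
  Position 4 ('e'): unique! => answer = 4

4


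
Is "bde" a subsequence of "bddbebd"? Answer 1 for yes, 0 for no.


Check if "bde" is a subsequence of "bddbebd"
Greedy scan:
  Position 0 ('b'): matches sub[0] = 'b'
  Position 1 ('d'): matches sub[1] = 'd'
  Position 2 ('d'): no match needed
  Position 3 ('b'): no match needed
  Position 4 ('e'): matches sub[2] = 'e'
  Position 5 ('b'): no match needed
  Position 6 ('d'): no match needed
All 3 characters matched => is a subsequence

1


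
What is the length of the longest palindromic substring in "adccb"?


Input: "adccb"
Checking substrings for palindromes:
  [2:4] "cc" (len 2) => palindrome
Longest palindromic substring: "cc" with length 2

2


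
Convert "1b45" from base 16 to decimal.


Input: "1b45" in base 16
Positional expansion:
  Digit '1' (value 1) x 16^3 = 4096
  Digit 'b' (value 11) x 16^2 = 2816
  Digit '4' (value 4) x 16^1 = 64
  Digit '5' (value 5) x 16^0 = 5
Sum = 6981

6981


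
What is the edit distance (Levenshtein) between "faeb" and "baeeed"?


Computing edit distance: "faeb" -> "baeeed"
DP table:
           b    a    e    e    e    d
      0    1    2    3    4    5    6
  f   1    1    2    3    4    5    6
  a   2    2    1    2    3    4    5
  e   3    3    2    1    2    3    4
  b   4    3    3    2    2    3    4
Edit distance = dp[4][6] = 4

4


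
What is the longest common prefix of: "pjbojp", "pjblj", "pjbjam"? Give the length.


Words: pjbojp, pjblj, pjbjam
  Position 0: all 'p' => match
  Position 1: all 'j' => match
  Position 2: all 'b' => match
  Position 3: ('o', 'l', 'j') => mismatch, stop
LCP = "pjb" (length 3)

3


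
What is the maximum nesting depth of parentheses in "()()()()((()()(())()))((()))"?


Input: "()()()()((()()(())()))((()))"
Tracking depth:
  Position 0 '(': depth becomes 1
  Position 1 ')': depth becomes 0
  Position 2 '(': depth becomes 1
  Position 3 ')': depth becomes 0
  Position 4 '(': depth becomes 1
  Position 5 ')': depth becomes 0
  Position 6 '(': depth becomes 1
  Position 7 ')': depth becomes 0
  Position 8 '(': depth becomes 1
  Position 9 '(': depth becomes 2
  Position 10 '(': depth becomes 3
  Position 11 ')': depth becomes 2
  Position 12 '(': depth becomes 3
  Position 13 ')': depth becomes 2
  Position 14 '(': depth becomes 3
  Position 15 '(': depth becomes 4
  Position 16 ')': depth becomes 3
  Position 17 ')': depth becomes 2
  Position 18 '(': depth becomes 3
  Position 19 ')': depth becomes 2
  Position 20 ')': depth becomes 1
  Position 21 ')': depth becomes 0
  Position 22 '(': depth becomes 1
  Position 23 '(': depth becomes 2
  Position 24 '(': depth becomes 3
  Position 25 ')': depth becomes 2
  Position 26 ')': depth becomes 1
  Position 27 ')': depth becomes 0
Maximum depth reached: 4

4


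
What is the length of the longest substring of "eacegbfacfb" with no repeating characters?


Input: "eacegbfacfb"
Sliding window (track last position of each char):
  Position 0 ('e'): window [0,0] length 1 -- new best
  Position 1 ('a'): window [0,1] length 2 -- new best
  Position 2 ('c'): window [0,2] length 3 -- new best
  Position 3 ('e'): repeat (last at 0), move window start to 1
  Position 3 ('e'): window [1,3] length 3
  Position 4 ('g'): window [1,4] length 4 -- new best
  Position 5 ('b'): window [1,5] length 5 -- new best
  Position 6 ('f'): window [1,6] length 6 -- new best
  Position 7 ('a'): repeat (last at 1), move window start to 2
  Position 7 ('a'): window [2,7] length 6
  Position 8 ('c'): repeat (last at 2), move window start to 3
  Position 8 ('c'): window [3,8] length 6
  Position 9 ('f'): repeat (last at 6), move window start to 7
  Position 9 ('f'): window [7,9] length 3
  Position 10 ('b'): window [7,10] length 4
Longest substring with no repeats: "acegbf" with length 6

6


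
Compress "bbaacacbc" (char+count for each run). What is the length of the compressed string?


Input: bbaacacbc
Runs:
  'b' x 2 => "b2"
  'a' x 2 => "a2"
  'c' x 1 => "c1"
  'a' x 1 => "a1"
  'c' x 1 => "c1"
  'b' x 1 => "b1"
  'c' x 1 => "c1"
Compressed: "b2a2c1a1c1b1c1"
Compressed length: 14

14


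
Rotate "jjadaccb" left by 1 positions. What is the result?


Input: "jjadaccb", rotate left by 1
First 1 characters: "j"
Remaining characters: "jadaccb"
Concatenate remaining + first: "jadaccb" + "j" = "jadaccbj"

jadaccbj


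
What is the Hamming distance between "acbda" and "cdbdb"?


Comparing "acbda" and "cdbdb" position by position:
  Position 0: 'a' vs 'c' => differ
  Position 1: 'c' vs 'd' => differ
  Position 2: 'b' vs 'b' => same
  Position 3: 'd' vs 'd' => same
  Position 4: 'a' vs 'b' => differ
Total differences (Hamming distance): 3

3


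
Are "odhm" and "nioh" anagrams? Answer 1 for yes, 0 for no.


Strings: "odhm", "nioh"
Sorted first:  dhmo
Sorted second: hino
Differ at position 0: 'd' vs 'h' => not anagrams

0


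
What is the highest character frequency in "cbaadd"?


Input: cbaadd
Character counts:
  'a': 2
  'b': 1
  'c': 1
  'd': 2
Maximum frequency: 2

2


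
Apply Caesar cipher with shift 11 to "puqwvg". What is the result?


Caesar cipher: shift "puqwvg" by 11
  'p' (pos 15) + 11 = pos 0 = 'a'
  'u' (pos 20) + 11 = pos 5 = 'f'
  'q' (pos 16) + 11 = pos 1 = 'b'
  'w' (pos 22) + 11 = pos 7 = 'h'
  'v' (pos 21) + 11 = pos 6 = 'g'
  'g' (pos 6) + 11 = pos 17 = 'r'
Result: afbhgr

afbhgr


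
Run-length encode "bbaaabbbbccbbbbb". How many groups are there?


Input: bbaaabbbbccbbbbb
Scanning for consecutive runs:
  Group 1: 'b' x 2 (positions 0-1)
  Group 2: 'a' x 3 (positions 2-4)
  Group 3: 'b' x 4 (positions 5-8)
  Group 4: 'c' x 2 (positions 9-10)
  Group 5: 'b' x 5 (positions 11-15)
Total groups: 5

5


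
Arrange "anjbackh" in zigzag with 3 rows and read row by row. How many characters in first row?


Zigzag "anjbackh" into 3 rows:
Placing characters:
  'a' => row 0
  'n' => row 1
  'j' => row 2
  'b' => row 1
  'a' => row 0
  'c' => row 1
  'k' => row 2
  'h' => row 1
Rows:
  Row 0: "aa"
  Row 1: "nbch"
  Row 2: "jk"
First row length: 2

2


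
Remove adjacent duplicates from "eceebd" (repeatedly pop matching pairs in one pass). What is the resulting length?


Input: eceebd
Stack-based adjacent duplicate removal:
  Read 'e': push. Stack: e
  Read 'c': push. Stack: ec
  Read 'e': push. Stack: ece
  Read 'e': matches stack top 'e' => pop. Stack: ec
  Read 'b': push. Stack: ecb
  Read 'd': push. Stack: ecbd
Final stack: "ecbd" (length 4)

4


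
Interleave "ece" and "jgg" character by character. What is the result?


Interleaving "ece" and "jgg":
  Position 0: 'e' from first, 'j' from second => "ej"
  Position 1: 'c' from first, 'g' from second => "cg"
  Position 2: 'e' from first, 'g' from second => "eg"
Result: ejcgeg

ejcgeg


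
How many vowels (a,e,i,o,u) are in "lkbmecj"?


Input: lkbmecj
Checking each character:
  'l' at position 0: consonant
  'k' at position 1: consonant
  'b' at position 2: consonant
  'm' at position 3: consonant
  'e' at position 4: vowel (running total: 1)
  'c' at position 5: consonant
  'j' at position 6: consonant
Total vowels: 1

1


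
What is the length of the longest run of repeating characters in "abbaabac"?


Input: "abbaabac"
Scanning for longest run:
  Position 1 ('b'): new char, reset run to 1
  Position 2 ('b'): continues run of 'b', length=2
  Position 3 ('a'): new char, reset run to 1
  Position 4 ('a'): continues run of 'a', length=2
  Position 5 ('b'): new char, reset run to 1
  Position 6 ('a'): new char, reset run to 1
  Position 7 ('c'): new char, reset run to 1
Longest run: 'b' with length 2

2


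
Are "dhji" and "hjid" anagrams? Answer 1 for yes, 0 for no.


Strings: "dhji", "hjid"
Sorted first:  dhij
Sorted second: dhij
Sorted forms match => anagrams

1


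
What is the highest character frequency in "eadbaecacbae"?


Input: eadbaecacbae
Character counts:
  'a': 4
  'b': 2
  'c': 2
  'd': 1
  'e': 3
Maximum frequency: 4

4


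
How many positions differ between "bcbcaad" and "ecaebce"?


Comparing "bcbcaad" and "ecaebce" position by position:
  Position 0: 'b' vs 'e' => DIFFER
  Position 1: 'c' vs 'c' => same
  Position 2: 'b' vs 'a' => DIFFER
  Position 3: 'c' vs 'e' => DIFFER
  Position 4: 'a' vs 'b' => DIFFER
  Position 5: 'a' vs 'c' => DIFFER
  Position 6: 'd' vs 'e' => DIFFER
Positions that differ: 6

6


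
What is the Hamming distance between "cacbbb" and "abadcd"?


Comparing "cacbbb" and "abadcd" position by position:
  Position 0: 'c' vs 'a' => differ
  Position 1: 'a' vs 'b' => differ
  Position 2: 'c' vs 'a' => differ
  Position 3: 'b' vs 'd' => differ
  Position 4: 'b' vs 'c' => differ
  Position 5: 'b' vs 'd' => differ
Total differences (Hamming distance): 6

6


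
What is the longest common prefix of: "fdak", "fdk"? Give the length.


Words: fdak, fdk
  Position 0: all 'f' => match
  Position 1: all 'd' => match
  Position 2: ('a', 'k') => mismatch, stop
LCP = "fd" (length 2)

2


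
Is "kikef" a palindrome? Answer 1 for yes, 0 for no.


Input: kikef
Reversed: fekik
  Compare pos 0 ('k') with pos 4 ('f'): MISMATCH
  Compare pos 1 ('i') with pos 3 ('e'): MISMATCH
Result: not a palindrome

0


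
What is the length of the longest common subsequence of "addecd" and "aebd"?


LCS of "addecd" and "aebd"
DP table:
           a    e    b    d
      0    0    0    0    0
  a   0    1    1    1    1
  d   0    1    1    1    2
  d   0    1    1    1    2
  e   0    1    2    2    2
  c   0    1    2    2    2
  d   0    1    2    2    3
LCS length = dp[6][4] = 3

3


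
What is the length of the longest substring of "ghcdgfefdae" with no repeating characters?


Input: "ghcdgfefdae"
Sliding window (track last position of each char):
  Position 0 ('g'): window [0,0] length 1 -- new best
  Position 1 ('h'): window [0,1] length 2 -- new best
  Position 2 ('c'): window [0,2] length 3 -- new best
  Position 3 ('d'): window [0,3] length 4 -- new best
  Position 4 ('g'): repeat (last at 0), move window start to 1
  Position 4 ('g'): window [1,4] length 4
  Position 5 ('f'): window [1,5] length 5 -- new best
  Position 6 ('e'): window [1,6] length 6 -- new best
  Position 7 ('f'): repeat (last at 5), move window start to 6
  Position 7 ('f'): window [6,7] length 2
  Position 8 ('d'): window [6,8] length 3
  Position 9 ('a'): window [6,9] length 4
  Position 10 ('e'): repeat (last at 6), move window start to 7
  Position 10 ('e'): window [7,10] length 4
Longest substring with no repeats: "hcdgfe" with length 6

6


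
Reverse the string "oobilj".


Input: oobilj
Reading characters right to left:
  Position 5: 'j'
  Position 4: 'l'
  Position 3: 'i'
  Position 2: 'b'
  Position 1: 'o'
  Position 0: 'o'
Reversed: jliboo

jliboo


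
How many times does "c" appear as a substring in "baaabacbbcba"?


Searching for "c" in "baaabacbbcba"
Scanning each position:
  Position 0: "b" => no
  Position 1: "a" => no
  Position 2: "a" => no
  Position 3: "a" => no
  Position 4: "b" => no
  Position 5: "a" => no
  Position 6: "c" => MATCH
  Position 7: "b" => no
  Position 8: "b" => no
  Position 9: "c" => MATCH
  Position 10: "b" => no
  Position 11: "a" => no
Total occurrences: 2

2


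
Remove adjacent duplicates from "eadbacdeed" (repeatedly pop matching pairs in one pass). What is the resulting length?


Input: eadbacdeed
Stack-based adjacent duplicate removal:
  Read 'e': push. Stack: e
  Read 'a': push. Stack: ea
  Read 'd': push. Stack: ead
  Read 'b': push. Stack: eadb
  Read 'a': push. Stack: eadba
  Read 'c': push. Stack: eadbac
  Read 'd': push. Stack: eadbacd
  Read 'e': push. Stack: eadbacde
  Read 'e': matches stack top 'e' => pop. Stack: eadbacd
  Read 'd': matches stack top 'd' => pop. Stack: eadbac
Final stack: "eadbac" (length 6)

6


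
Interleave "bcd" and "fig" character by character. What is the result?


Interleaving "bcd" and "fig":
  Position 0: 'b' from first, 'f' from second => "bf"
  Position 1: 'c' from first, 'i' from second => "ci"
  Position 2: 'd' from first, 'g' from second => "dg"
Result: bfcidg

bfcidg


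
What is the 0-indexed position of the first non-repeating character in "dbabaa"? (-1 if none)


Input: dbabaa
Character frequencies:
  'a': 3
  'b': 2
  'd': 1
Scanning left to right for freq == 1:
  Position 0 ('d'): unique! => answer = 0

0


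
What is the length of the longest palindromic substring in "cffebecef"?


Input: "cffebecef"
Checking substrings for palindromes:
  [3:6] "ebe" (len 3) => palindrome
  [5:8] "ece" (len 3) => palindrome
  [1:3] "ff" (len 2) => palindrome
Longest palindromic substring: "ebe" with length 3

3


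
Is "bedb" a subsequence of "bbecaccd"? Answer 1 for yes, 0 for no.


Check if "bedb" is a subsequence of "bbecaccd"
Greedy scan:
  Position 0 ('b'): matches sub[0] = 'b'
  Position 1 ('b'): no match needed
  Position 2 ('e'): matches sub[1] = 'e'
  Position 3 ('c'): no match needed
  Position 4 ('a'): no match needed
  Position 5 ('c'): no match needed
  Position 6 ('c'): no match needed
  Position 7 ('d'): matches sub[2] = 'd'
Only matched 3/4 characters => not a subsequence

0


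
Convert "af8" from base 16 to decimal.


Input: "af8" in base 16
Positional expansion:
  Digit 'a' (value 10) x 16^2 = 2560
  Digit 'f' (value 15) x 16^1 = 240
  Digit '8' (value 8) x 16^0 = 8
Sum = 2808

2808


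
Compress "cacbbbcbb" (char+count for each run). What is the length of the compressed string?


Input: cacbbbcbb
Runs:
  'c' x 1 => "c1"
  'a' x 1 => "a1"
  'c' x 1 => "c1"
  'b' x 3 => "b3"
  'c' x 1 => "c1"
  'b' x 2 => "b2"
Compressed: "c1a1c1b3c1b2"
Compressed length: 12

12


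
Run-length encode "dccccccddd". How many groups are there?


Input: dccccccddd
Scanning for consecutive runs:
  Group 1: 'd' x 1 (positions 0-0)
  Group 2: 'c' x 6 (positions 1-6)
  Group 3: 'd' x 3 (positions 7-9)
Total groups: 3

3


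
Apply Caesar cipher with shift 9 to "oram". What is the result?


Caesar cipher: shift "oram" by 9
  'o' (pos 14) + 9 = pos 23 = 'x'
  'r' (pos 17) + 9 = pos 0 = 'a'
  'a' (pos 0) + 9 = pos 9 = 'j'
  'm' (pos 12) + 9 = pos 21 = 'v'
Result: xajv

xajv


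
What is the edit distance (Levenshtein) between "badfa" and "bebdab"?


Computing edit distance: "badfa" -> "bebdab"
DP table:
           b    e    b    d    a    b
      0    1    2    3    4    5    6
  b   1    0    1    2    3    4    5
  a   2    1    1    2    3    3    4
  d   3    2    2    2    2    3    4
  f   4    3    3    3    3    3    4
  a   5    4    4    4    4    3    4
Edit distance = dp[5][6] = 4

4


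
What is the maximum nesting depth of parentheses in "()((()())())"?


Input: "()((()())())"
Tracking depth:
  Position 0 '(': depth becomes 1
  Position 1 ')': depth becomes 0
  Position 2 '(': depth becomes 1
  Position 3 '(': depth becomes 2
  Position 4 '(': depth becomes 3
  Position 5 ')': depth becomes 2
  Position 6 '(': depth becomes 3
  Position 7 ')': depth becomes 2
  Position 8 ')': depth becomes 1
  Position 9 '(': depth becomes 2
  Position 10 ')': depth becomes 1
  Position 11 ')': depth becomes 0
Maximum depth reached: 3

3


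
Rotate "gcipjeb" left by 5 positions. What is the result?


Input: "gcipjeb", rotate left by 5
First 5 characters: "gcipj"
Remaining characters: "eb"
Concatenate remaining + first: "eb" + "gcipj" = "ebgcipj"

ebgcipj


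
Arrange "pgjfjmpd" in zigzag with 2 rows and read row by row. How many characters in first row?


Zigzag "pgjfjmpd" into 2 rows:
Placing characters:
  'p' => row 0
  'g' => row 1
  'j' => row 0
  'f' => row 1
  'j' => row 0
  'm' => row 1
  'p' => row 0
  'd' => row 1
Rows:
  Row 0: "pjjp"
  Row 1: "gfmd"
First row length: 4

4


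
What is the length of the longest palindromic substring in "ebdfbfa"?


Input: "ebdfbfa"
Checking substrings for palindromes:
  [3:6] "fbf" (len 3) => palindrome
Longest palindromic substring: "fbf" with length 3

3


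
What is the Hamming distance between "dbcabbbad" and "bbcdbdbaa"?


Comparing "dbcabbbad" and "bbcdbdbaa" position by position:
  Position 0: 'd' vs 'b' => differ
  Position 1: 'b' vs 'b' => same
  Position 2: 'c' vs 'c' => same
  Position 3: 'a' vs 'd' => differ
  Position 4: 'b' vs 'b' => same
  Position 5: 'b' vs 'd' => differ
  Position 6: 'b' vs 'b' => same
  Position 7: 'a' vs 'a' => same
  Position 8: 'd' vs 'a' => differ
Total differences (Hamming distance): 4

4


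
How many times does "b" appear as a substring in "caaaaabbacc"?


Searching for "b" in "caaaaabbacc"
Scanning each position:
  Position 0: "c" => no
  Position 1: "a" => no
  Position 2: "a" => no
  Position 3: "a" => no
  Position 4: "a" => no
  Position 5: "a" => no
  Position 6: "b" => MATCH
  Position 7: "b" => MATCH
  Position 8: "a" => no
  Position 9: "c" => no
  Position 10: "c" => no
Total occurrences: 2

2


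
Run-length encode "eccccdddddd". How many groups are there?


Input: eccccdddddd
Scanning for consecutive runs:
  Group 1: 'e' x 1 (positions 0-0)
  Group 2: 'c' x 4 (positions 1-4)
  Group 3: 'd' x 6 (positions 5-10)
Total groups: 3

3


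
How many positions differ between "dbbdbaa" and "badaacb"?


Comparing "dbbdbaa" and "badaacb" position by position:
  Position 0: 'd' vs 'b' => DIFFER
  Position 1: 'b' vs 'a' => DIFFER
  Position 2: 'b' vs 'd' => DIFFER
  Position 3: 'd' vs 'a' => DIFFER
  Position 4: 'b' vs 'a' => DIFFER
  Position 5: 'a' vs 'c' => DIFFER
  Position 6: 'a' vs 'b' => DIFFER
Positions that differ: 7

7


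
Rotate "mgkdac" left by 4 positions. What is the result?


Input: "mgkdac", rotate left by 4
First 4 characters: "mgkd"
Remaining characters: "ac"
Concatenate remaining + first: "ac" + "mgkd" = "acmgkd"

acmgkd


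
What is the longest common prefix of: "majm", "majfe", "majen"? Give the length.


Words: majm, majfe, majen
  Position 0: all 'm' => match
  Position 1: all 'a' => match
  Position 2: all 'j' => match
  Position 3: ('m', 'f', 'e') => mismatch, stop
LCP = "maj" (length 3)

3


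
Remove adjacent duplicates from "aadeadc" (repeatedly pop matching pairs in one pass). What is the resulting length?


Input: aadeadc
Stack-based adjacent duplicate removal:
  Read 'a': push. Stack: a
  Read 'a': matches stack top 'a' => pop. Stack: (empty)
  Read 'd': push. Stack: d
  Read 'e': push. Stack: de
  Read 'a': push. Stack: dea
  Read 'd': push. Stack: dead
  Read 'c': push. Stack: deadc
Final stack: "deadc" (length 5)

5


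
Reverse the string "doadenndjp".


Input: doadenndjp
Reading characters right to left:
  Position 9: 'p'
  Position 8: 'j'
  Position 7: 'd'
  Position 6: 'n'
  Position 5: 'n'
  Position 4: 'e'
  Position 3: 'd'
  Position 2: 'a'
  Position 1: 'o'
  Position 0: 'd'
Reversed: pjdnnedaod

pjdnnedaod


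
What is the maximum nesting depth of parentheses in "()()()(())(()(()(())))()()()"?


Input: "()()()(())(()(()(())))()()()"
Tracking depth:
  Position 0 '(': depth becomes 1
  Position 1 ')': depth becomes 0
  Position 2 '(': depth becomes 1
  Position 3 ')': depth becomes 0
  Position 4 '(': depth becomes 1
  Position 5 ')': depth becomes 0
  Position 6 '(': depth becomes 1
  Position 7 '(': depth becomes 2
  Position 8 ')': depth becomes 1
  Position 9 ')': depth becomes 0
  Position 10 '(': depth becomes 1
  Position 11 '(': depth becomes 2
  Position 12 ')': depth becomes 1
  Position 13 '(': depth becomes 2
  Position 14 '(': depth becomes 3
  Position 15 ')': depth becomes 2
  Position 16 '(': depth becomes 3
  Position 17 '(': depth becomes 4
  Position 18 ')': depth becomes 3
  Position 19 ')': depth becomes 2
  Position 20 ')': depth becomes 1
  Position 21 ')': depth becomes 0
  Position 22 '(': depth becomes 1
  Position 23 ')': depth becomes 0
  Position 24 '(': depth becomes 1
  Position 25 ')': depth becomes 0
  Position 26 '(': depth becomes 1
  Position 27 ')': depth becomes 0
Maximum depth reached: 4

4


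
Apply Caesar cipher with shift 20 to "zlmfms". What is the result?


Caesar cipher: shift "zlmfms" by 20
  'z' (pos 25) + 20 = pos 19 = 't'
  'l' (pos 11) + 20 = pos 5 = 'f'
  'm' (pos 12) + 20 = pos 6 = 'g'
  'f' (pos 5) + 20 = pos 25 = 'z'
  'm' (pos 12) + 20 = pos 6 = 'g'
  's' (pos 18) + 20 = pos 12 = 'm'
Result: tfgzgm

tfgzgm


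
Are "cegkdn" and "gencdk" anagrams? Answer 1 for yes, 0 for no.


Strings: "cegkdn", "gencdk"
Sorted first:  cdegkn
Sorted second: cdegkn
Sorted forms match => anagrams

1


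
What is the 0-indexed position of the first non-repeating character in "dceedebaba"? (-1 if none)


Input: dceedebaba
Character frequencies:
  'a': 2
  'b': 2
  'c': 1
  'd': 2
  'e': 3
Scanning left to right for freq == 1:
  Position 0 ('d'): freq=2, skip
  Position 1 ('c'): unique! => answer = 1

1


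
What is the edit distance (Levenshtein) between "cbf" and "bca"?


Computing edit distance: "cbf" -> "bca"
DP table:
           b    c    a
      0    1    2    3
  c   1    1    1    2
  b   2    1    2    2
  f   3    2    2    3
Edit distance = dp[3][3] = 3

3


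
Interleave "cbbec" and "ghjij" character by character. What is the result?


Interleaving "cbbec" and "ghjij":
  Position 0: 'c' from first, 'g' from second => "cg"
  Position 1: 'b' from first, 'h' from second => "bh"
  Position 2: 'b' from first, 'j' from second => "bj"
  Position 3: 'e' from first, 'i' from second => "ei"
  Position 4: 'c' from first, 'j' from second => "cj"
Result: cgbhbjeicj

cgbhbjeicj


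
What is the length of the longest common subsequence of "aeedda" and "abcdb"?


LCS of "aeedda" and "abcdb"
DP table:
           a    b    c    d    b
      0    0    0    0    0    0
  a   0    1    1    1    1    1
  e   0    1    1    1    1    1
  e   0    1    1    1    1    1
  d   0    1    1    1    2    2
  d   0    1    1    1    2    2
  a   0    1    1    1    2    2
LCS length = dp[6][5] = 2

2


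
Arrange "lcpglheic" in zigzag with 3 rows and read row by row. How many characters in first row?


Zigzag "lcpglheic" into 3 rows:
Placing characters:
  'l' => row 0
  'c' => row 1
  'p' => row 2
  'g' => row 1
  'l' => row 0
  'h' => row 1
  'e' => row 2
  'i' => row 1
  'c' => row 0
Rows:
  Row 0: "llc"
  Row 1: "cghi"
  Row 2: "pe"
First row length: 3

3


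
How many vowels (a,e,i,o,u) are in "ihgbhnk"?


Input: ihgbhnk
Checking each character:
  'i' at position 0: vowel (running total: 1)
  'h' at position 1: consonant
  'g' at position 2: consonant
  'b' at position 3: consonant
  'h' at position 4: consonant
  'n' at position 5: consonant
  'k' at position 6: consonant
Total vowels: 1

1


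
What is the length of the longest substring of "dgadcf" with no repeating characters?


Input: "dgadcf"
Sliding window (track last position of each char):
  Position 0 ('d'): window [0,0] length 1 -- new best
  Position 1 ('g'): window [0,1] length 2 -- new best
  Position 2 ('a'): window [0,2] length 3 -- new best
  Position 3 ('d'): repeat (last at 0), move window start to 1
  Position 3 ('d'): window [1,3] length 3
  Position 4 ('c'): window [1,4] length 4 -- new best
  Position 5 ('f'): window [1,5] length 5 -- new best
Longest substring with no repeats: "gadcf" with length 5

5


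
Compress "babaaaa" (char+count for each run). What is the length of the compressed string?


Input: babaaaa
Runs:
  'b' x 1 => "b1"
  'a' x 1 => "a1"
  'b' x 1 => "b1"
  'a' x 4 => "a4"
Compressed: "b1a1b1a4"
Compressed length: 8

8


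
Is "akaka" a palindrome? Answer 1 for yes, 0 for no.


Input: akaka
Reversed: akaka
  Compare pos 0 ('a') with pos 4 ('a'): match
  Compare pos 1 ('k') with pos 3 ('k'): match
Result: palindrome

1


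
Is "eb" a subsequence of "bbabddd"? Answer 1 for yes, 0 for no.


Check if "eb" is a subsequence of "bbabddd"
Greedy scan:
  Position 0 ('b'): no match needed
  Position 1 ('b'): no match needed
  Position 2 ('a'): no match needed
  Position 3 ('b'): no match needed
  Position 4 ('d'): no match needed
  Position 5 ('d'): no match needed
  Position 6 ('d'): no match needed
Only matched 0/2 characters => not a subsequence

0


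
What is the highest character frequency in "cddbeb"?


Input: cddbeb
Character counts:
  'b': 2
  'c': 1
  'd': 2
  'e': 1
Maximum frequency: 2

2


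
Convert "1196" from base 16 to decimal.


Input: "1196" in base 16
Positional expansion:
  Digit '1' (value 1) x 16^3 = 4096
  Digit '1' (value 1) x 16^2 = 256
  Digit '9' (value 9) x 16^1 = 144
  Digit '6' (value 6) x 16^0 = 6
Sum = 4502

4502


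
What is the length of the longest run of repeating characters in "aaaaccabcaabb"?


Input: "aaaaccabcaabb"
Scanning for longest run:
  Position 1 ('a'): continues run of 'a', length=2
  Position 2 ('a'): continues run of 'a', length=3
  Position 3 ('a'): continues run of 'a', length=4
  Position 4 ('c'): new char, reset run to 1
  Position 5 ('c'): continues run of 'c', length=2
  Position 6 ('a'): new char, reset run to 1
  Position 7 ('b'): new char, reset run to 1
  Position 8 ('c'): new char, reset run to 1
  Position 9 ('a'): new char, reset run to 1
  Position 10 ('a'): continues run of 'a', length=2
  Position 11 ('b'): new char, reset run to 1
  Position 12 ('b'): continues run of 'b', length=2
Longest run: 'a' with length 4

4


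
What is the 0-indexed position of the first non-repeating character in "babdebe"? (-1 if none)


Input: babdebe
Character frequencies:
  'a': 1
  'b': 3
  'd': 1
  'e': 2
Scanning left to right for freq == 1:
  Position 0 ('b'): freq=3, skip
  Position 1 ('a'): unique! => answer = 1

1


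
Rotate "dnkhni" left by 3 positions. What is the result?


Input: "dnkhni", rotate left by 3
First 3 characters: "dnk"
Remaining characters: "hni"
Concatenate remaining + first: "hni" + "dnk" = "hnidnk"

hnidnk


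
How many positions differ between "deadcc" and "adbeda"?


Comparing "deadcc" and "adbeda" position by position:
  Position 0: 'd' vs 'a' => DIFFER
  Position 1: 'e' vs 'd' => DIFFER
  Position 2: 'a' vs 'b' => DIFFER
  Position 3: 'd' vs 'e' => DIFFER
  Position 4: 'c' vs 'd' => DIFFER
  Position 5: 'c' vs 'a' => DIFFER
Positions that differ: 6

6


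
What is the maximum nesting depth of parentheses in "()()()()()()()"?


Input: "()()()()()()()"
Tracking depth:
  Position 0 '(': depth becomes 1
  Position 1 ')': depth becomes 0
  Position 2 '(': depth becomes 1
  Position 3 ')': depth becomes 0
  Position 4 '(': depth becomes 1
  Position 5 ')': depth becomes 0
  Position 6 '(': depth becomes 1
  Position 7 ')': depth becomes 0
  Position 8 '(': depth becomes 1
  Position 9 ')': depth becomes 0
  Position 10 '(': depth becomes 1
  Position 11 ')': depth becomes 0
  Position 12 '(': depth becomes 1
  Position 13 ')': depth becomes 0
Maximum depth reached: 1

1


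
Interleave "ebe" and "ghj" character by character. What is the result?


Interleaving "ebe" and "ghj":
  Position 0: 'e' from first, 'g' from second => "eg"
  Position 1: 'b' from first, 'h' from second => "bh"
  Position 2: 'e' from first, 'j' from second => "ej"
Result: egbhej

egbhej


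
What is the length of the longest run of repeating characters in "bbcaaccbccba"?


Input: "bbcaaccbccba"
Scanning for longest run:
  Position 1 ('b'): continues run of 'b', length=2
  Position 2 ('c'): new char, reset run to 1
  Position 3 ('a'): new char, reset run to 1
  Position 4 ('a'): continues run of 'a', length=2
  Position 5 ('c'): new char, reset run to 1
  Position 6 ('c'): continues run of 'c', length=2
  Position 7 ('b'): new char, reset run to 1
  Position 8 ('c'): new char, reset run to 1
  Position 9 ('c'): continues run of 'c', length=2
  Position 10 ('b'): new char, reset run to 1
  Position 11 ('a'): new char, reset run to 1
Longest run: 'b' with length 2

2


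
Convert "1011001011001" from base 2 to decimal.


Input: "1011001011001" in base 2
Positional expansion:
  Digit '1' (value 1) x 2^12 = 4096
  Digit '0' (value 0) x 2^11 = 0
  Digit '1' (value 1) x 2^10 = 1024
  Digit '1' (value 1) x 2^9 = 512
  Digit '0' (value 0) x 2^8 = 0
  Digit '0' (value 0) x 2^7 = 0
  Digit '1' (value 1) x 2^6 = 64
  Digit '0' (value 0) x 2^5 = 0
  Digit '1' (value 1) x 2^4 = 16
  Digit '1' (value 1) x 2^3 = 8
  Digit '0' (value 0) x 2^2 = 0
  Digit '0' (value 0) x 2^1 = 0
  Digit '1' (value 1) x 2^0 = 1
Sum = 5721

5721


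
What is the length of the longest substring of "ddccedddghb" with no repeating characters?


Input: "ddccedddghb"
Sliding window (track last position of each char):
  Position 0 ('d'): window [0,0] length 1 -- new best
  Position 1 ('d'): repeat (last at 0), move window start to 1
  Position 1 ('d'): window [1,1] length 1
  Position 2 ('c'): window [1,2] length 2 -- new best
  Position 3 ('c'): repeat (last at 2), move window start to 3
  Position 3 ('c'): window [3,3] length 1
  Position 4 ('e'): window [3,4] length 2
  Position 5 ('d'): window [3,5] length 3 -- new best
  Position 6 ('d'): repeat (last at 5), move window start to 6
  Position 6 ('d'): window [6,6] length 1
  Position 7 ('d'): repeat (last at 6), move window start to 7
  Position 7 ('d'): window [7,7] length 1
  Position 8 ('g'): window [7,8] length 2
  Position 9 ('h'): window [7,9] length 3
  Position 10 ('b'): window [7,10] length 4 -- new best
Longest substring with no repeats: "dghb" with length 4

4
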